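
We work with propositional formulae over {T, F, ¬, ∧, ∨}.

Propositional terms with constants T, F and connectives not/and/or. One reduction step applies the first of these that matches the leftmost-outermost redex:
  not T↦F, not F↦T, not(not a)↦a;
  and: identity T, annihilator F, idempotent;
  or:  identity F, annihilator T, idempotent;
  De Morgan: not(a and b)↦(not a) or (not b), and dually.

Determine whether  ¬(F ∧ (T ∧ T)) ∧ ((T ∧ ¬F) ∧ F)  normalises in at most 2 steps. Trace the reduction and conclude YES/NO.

Answer: NO — after 2 steps the term is (T ∨ ¬(T ∧ T)) ∧ ((T ∧ ¬F) ∧ F), not yet normal

Reduction:
  start: ¬(F ∧ (T ∧ T)) ∧ ((T ∧ ¬F) ∧ F)
  [1] (¬F ∨ ¬(T ∧ T)) ∧ ((T ∧ ¬F) ∧ F)
  [2] (T ∨ ¬(T ∧ T)) ∧ ((T ∧ ¬F) ∧ F)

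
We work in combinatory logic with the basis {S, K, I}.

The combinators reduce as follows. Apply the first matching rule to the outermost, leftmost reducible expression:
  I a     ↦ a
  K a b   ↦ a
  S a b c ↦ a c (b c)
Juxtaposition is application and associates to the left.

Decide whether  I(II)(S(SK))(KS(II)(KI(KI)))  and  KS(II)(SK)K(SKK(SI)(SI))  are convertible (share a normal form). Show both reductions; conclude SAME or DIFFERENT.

Term A:
  start: I(II)(S(SK))(KS(II)(KI(KI)))
  [1] II(S(SK))(KS(II)(KI(KI)))
  [2] I(S(SK))(KS(II)(KI(KI)))
  [3] S(SK)(KS(II)(KI(KI)))
  [4] S(SK)(S(KI(KI)))
  [5] S(SK)(SI)

Term B:
  start: KS(II)(SK)K(SKK(SI)(SI))
  [1] S(SK)K(SKK(SI)(SI))
  [2] SK(SKK(SI)(SI))(K(SKK(SI)(SI)))
  [3] K(K(SKK(SI)(SI)))(SKK(SI)(SI)(K(SKK(SI)(SI))))
  [4] K(SKK(SI)(SI))
  [5] K(K(SI)(K(SI))(SI))
  [6] K(SI(SI))

Answer: DIFFERENT — A ⇓ S(SK)(SI), B ⇓ K(SI(SI))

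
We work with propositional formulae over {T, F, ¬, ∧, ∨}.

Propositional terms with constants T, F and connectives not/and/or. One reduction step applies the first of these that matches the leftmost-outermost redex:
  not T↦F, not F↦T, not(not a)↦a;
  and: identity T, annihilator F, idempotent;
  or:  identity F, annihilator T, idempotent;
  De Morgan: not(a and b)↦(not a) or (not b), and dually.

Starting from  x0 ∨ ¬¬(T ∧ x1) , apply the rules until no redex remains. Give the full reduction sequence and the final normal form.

Answer: normal form = x0 ∨ x1  (in 2 steps)

Working:
  start: x0 ∨ ¬¬(T ∧ x1)
  step 1: x0 ∨ (T ∧ x1)
  step 2: x0 ∨ x1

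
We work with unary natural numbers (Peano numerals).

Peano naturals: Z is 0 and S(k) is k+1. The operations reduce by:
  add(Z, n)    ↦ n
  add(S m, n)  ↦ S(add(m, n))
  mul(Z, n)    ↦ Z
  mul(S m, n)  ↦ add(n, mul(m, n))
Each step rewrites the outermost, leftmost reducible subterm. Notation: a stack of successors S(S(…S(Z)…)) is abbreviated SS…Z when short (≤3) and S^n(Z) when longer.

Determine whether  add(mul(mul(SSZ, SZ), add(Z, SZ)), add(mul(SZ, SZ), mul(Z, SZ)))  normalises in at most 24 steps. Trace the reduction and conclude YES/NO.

  start: add(mul(mul(SSZ, SZ), add(Z, SZ)), add(mul(SZ, SZ), mul(Z, SZ)))
  [1] add(mul(add(SZ, mul(SZ, SZ)), add(Z, SZ)), add(mul(SZ, SZ), mul(Z, SZ)))
  [2] add(mul(S(add(Z, mul(SZ, SZ))), add(Z, SZ)), add(mul(SZ, SZ), mul(Z, SZ)))
  [3] add(add(add(Z, SZ), mul(add(Z, mul(SZ, SZ)), add(Z, SZ))), add(mul(SZ, SZ), mul(Z, SZ)))
  [4] add(add(SZ, mul(add(Z, mul(SZ, SZ)), add(Z, SZ))), add(mul(SZ, SZ), mul(Z, SZ)))
  [5] add(S(add(Z, mul(add(Z, mul(SZ, SZ)), add(Z, SZ)))), add(mul(SZ, SZ), mul(Z, SZ)))
  [6] S(add(add(Z, mul(add(Z, mul(SZ, SZ)), add(Z, SZ))), add(mul(SZ, SZ), mul(Z, SZ))))
  [7] S(add(mul(add(Z, mul(SZ, SZ)), add(Z, SZ)), add(mul(SZ, SZ), mul(Z, SZ))))
  [8] S(add(mul(mul(SZ, SZ), add(Z, SZ)), add(mul(SZ, SZ), mul(Z, SZ))))
  [9] S(add(mul(add(SZ, mul(Z, SZ)), add(Z, SZ)), add(mul(SZ, SZ), mul(Z, SZ))))
  [10] S(add(mul(S(add(Z, mul(Z, SZ))), add(Z, SZ)), add(mul(SZ, SZ), mul(Z, SZ))))
  [11] S(add(add(add(Z, SZ), mul(add(Z, mul(Z, SZ)), add(Z, SZ))), add(mul(SZ, SZ), mul(Z, SZ))))
  [12] S(add(add(SZ, mul(add(Z, mul(Z, SZ)), add(Z, SZ))), add(mul(SZ, SZ), mul(Z, SZ))))
  [13] S(add(S(add(Z, mul(add(Z, mul(Z, SZ)), add(Z, SZ)))), add(mul(SZ, SZ), mul(Z, SZ))))
  [14] S(S(add(add(Z, mul(add(Z, mul(Z, SZ)), add(Z, SZ))), add(mul(SZ, SZ), mul(Z, SZ)))))
  [15] S(S(add(mul(add(Z, mul(Z, SZ)), add(Z, SZ)), add(mul(SZ, SZ), mul(Z, SZ)))))
  [16] S(S(add(mul(mul(Z, SZ), add(Z, SZ)), add(mul(SZ, SZ), mul(Z, SZ)))))
  [17] S(S(add(mul(Z, add(Z, SZ)), add(mul(SZ, SZ), mul(Z, SZ)))))
  [18] S(S(add(Z, add(mul(SZ, SZ), mul(Z, SZ)))))
  [19] S(S(add(mul(SZ, SZ), mul(Z, SZ))))
  [20] S(S(add(add(SZ, mul(Z, SZ)), mul(Z, SZ))))
  [21] S(S(add(S(add(Z, mul(Z, SZ))), mul(Z, SZ))))
  [22] S(S(S(add(add(Z, mul(Z, SZ)), mul(Z, SZ)))))
  [23] S(S(S(add(mul(Z, SZ), mul(Z, SZ)))))
  [24] S(S(S(add(Z, mul(Z, SZ)))))

Answer: NO — after 24 steps the term is S(S(S(add(Z, mul(Z, SZ))))), not yet normal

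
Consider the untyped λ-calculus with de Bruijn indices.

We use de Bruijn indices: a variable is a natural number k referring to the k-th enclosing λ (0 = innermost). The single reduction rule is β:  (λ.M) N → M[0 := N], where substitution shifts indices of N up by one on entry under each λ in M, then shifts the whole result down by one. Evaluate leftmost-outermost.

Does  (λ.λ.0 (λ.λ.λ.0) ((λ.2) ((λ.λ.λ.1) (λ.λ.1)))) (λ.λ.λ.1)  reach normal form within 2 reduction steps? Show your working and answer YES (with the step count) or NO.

Answer: YES — reaches normal form λ.0 (λ.λ.λ.0) (λ.λ.λ.1) in 2 ≤ 2 steps

Working:
  start: (λ.λ.0 (λ.λ.λ.0) ((λ.2) ((λ.λ.λ.1) (λ.λ.1)))) (λ.λ.λ.1)
  →1  λ.0 (λ.λ.λ.0) ((λ.λ.λ.λ.1) ((λ.λ.λ.1) (λ.λ.1)))
  →2  λ.0 (λ.λ.λ.0) (λ.λ.λ.1)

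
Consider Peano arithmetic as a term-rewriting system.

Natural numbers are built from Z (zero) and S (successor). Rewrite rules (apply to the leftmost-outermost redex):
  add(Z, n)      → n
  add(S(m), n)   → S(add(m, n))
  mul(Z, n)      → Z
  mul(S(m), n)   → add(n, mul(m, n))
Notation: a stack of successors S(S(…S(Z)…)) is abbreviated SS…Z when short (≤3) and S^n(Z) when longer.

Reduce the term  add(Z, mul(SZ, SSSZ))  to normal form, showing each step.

  start: add(Z, mul(SZ, SSSZ))
  step 1: mul(SZ, SSSZ)
  step 2: add(SSSZ, mul(Z, SSSZ))
  step 3: S(add(SSZ, mul(Z, SSSZ)))
  step 4: S(S(add(SZ, mul(Z, SSSZ))))
  step 5: S(S(S(add(Z, mul(Z, SSSZ)))))
  step 6: S(S(S(mul(Z, SSSZ))))
  step 7: SSSZ

Answer: normal form = SSSZ  (in 7 steps)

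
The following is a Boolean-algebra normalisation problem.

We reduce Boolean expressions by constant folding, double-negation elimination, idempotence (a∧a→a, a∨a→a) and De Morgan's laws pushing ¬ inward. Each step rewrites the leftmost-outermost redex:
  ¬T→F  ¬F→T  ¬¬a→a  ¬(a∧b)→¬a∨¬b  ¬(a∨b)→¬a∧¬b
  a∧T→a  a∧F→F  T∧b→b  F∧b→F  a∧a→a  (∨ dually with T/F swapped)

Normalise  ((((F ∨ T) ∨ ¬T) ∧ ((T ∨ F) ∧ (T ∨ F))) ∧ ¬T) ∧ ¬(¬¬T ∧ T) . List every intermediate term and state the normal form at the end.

Answer: normal form = F  (in 8 steps)

Reduction:
  start: ((((F ∨ T) ∨ ¬T) ∧ ((T ∨ F) ∧ (T ∨ F))) ∧ ¬T) ∧ ¬(¬¬T ∧ T)
  step 1: (((T ∨ ¬T) ∧ ((T ∨ F) ∧ (T ∨ F))) ∧ ¬T) ∧ ¬(¬¬T ∧ T)
  step 2: ((T ∧ ((T ∨ F) ∧ (T ∨ F))) ∧ ¬T) ∧ ¬(¬¬T ∧ T)
  step 3: (((T ∨ F) ∧ (T ∨ F)) ∧ ¬T) ∧ ¬(¬¬T ∧ T)
  step 4: ((T ∨ F) ∧ ¬T) ∧ ¬(¬¬T ∧ T)
  step 5: (T ∧ ¬T) ∧ ¬(¬¬T ∧ T)
  step 6: ¬T ∧ ¬(¬¬T ∧ T)
  step 7: F ∧ ¬(¬¬T ∧ T)
  step 8: F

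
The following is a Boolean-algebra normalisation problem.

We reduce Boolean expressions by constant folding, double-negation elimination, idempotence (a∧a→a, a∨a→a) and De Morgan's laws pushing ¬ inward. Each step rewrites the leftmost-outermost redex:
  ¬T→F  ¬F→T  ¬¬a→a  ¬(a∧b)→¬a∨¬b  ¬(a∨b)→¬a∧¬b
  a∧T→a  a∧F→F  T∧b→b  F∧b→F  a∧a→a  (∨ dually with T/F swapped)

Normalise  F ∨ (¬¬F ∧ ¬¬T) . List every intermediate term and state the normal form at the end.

Answer: normal form = F  (in 3 steps)

Reduction:
  start: F ∨ (¬¬F ∧ ¬¬T)
  →1  ¬¬F ∧ ¬¬T
  →2  F ∧ ¬¬T
  →3  F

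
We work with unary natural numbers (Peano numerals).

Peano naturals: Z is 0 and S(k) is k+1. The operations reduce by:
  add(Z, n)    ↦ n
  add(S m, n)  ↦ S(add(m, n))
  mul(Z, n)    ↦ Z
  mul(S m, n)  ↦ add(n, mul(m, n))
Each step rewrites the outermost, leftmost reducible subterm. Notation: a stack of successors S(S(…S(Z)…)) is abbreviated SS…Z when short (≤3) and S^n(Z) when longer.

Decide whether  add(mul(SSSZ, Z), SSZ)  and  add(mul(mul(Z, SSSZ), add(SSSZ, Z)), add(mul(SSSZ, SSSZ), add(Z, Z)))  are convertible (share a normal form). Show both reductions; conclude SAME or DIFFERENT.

Answer: DIFFERENT — A ⇓ SSZ, B ⇓ S^9(Z)

Derivation:
Term A:
  start: add(mul(SSSZ, Z), SSZ)
  →1  add(add(Z, mul(SSZ, Z)), SSZ)
  →2  add(mul(SSZ, Z), SSZ)
  →3  add(add(Z, mul(SZ, Z)), SSZ)
  →4  add(mul(SZ, Z), SSZ)
  →5  add(add(Z, mul(Z, Z)), SSZ)
  →6  add(mul(Z, Z), SSZ)
  →7  add(Z, SSZ)
  →8  SSZ

Term B:
  start: add(mul(mul(Z, SSSZ), add(SSSZ, Z)), add(mul(SSSZ, SSSZ), add(Z, Z)))
  →1  add(mul(Z, add(SSSZ, Z)), add(mul(SSSZ, SSSZ), add(Z, Z)))
  →2  add(Z, add(mul(SSSZ, SSSZ), add(Z, Z)))
  →3  add(mul(SSSZ, SSSZ), add(Z, Z))
  →4  add(add(SSSZ, mul(SSZ, SSSZ)), add(Z, Z))
  →5  add(S(add(SSZ, mul(SSZ, SSSZ))), add(Z, Z))
  →6  S(add(add(SSZ, mul(SSZ, SSSZ)), add(Z, Z)))
  →7  S(add(S(add(SZ, mul(SSZ, SSSZ))), add(Z, Z)))
  →8  S(S(add(add(SZ, mul(SSZ, SSSZ)), add(Z, Z))))
  →9  S(S(add(S(add(Z, mul(SSZ, SSSZ))), add(Z, Z))))
  →10  S(S(S(add(add(Z, mul(SSZ, SSSZ)), add(Z, Z)))))
  →11  S(S(S(add(mul(SSZ, SSSZ), add(Z, Z)))))
  →12  S(S(S(add(add(SSSZ, mul(SZ, SSSZ)), add(Z, Z)))))
  →13  S(S(S(add(S(add(SSZ, mul(SZ, SSSZ))), add(Z, Z)))))
  →14  S(S(S(S(add(add(SSZ, mul(SZ, SSSZ)), add(Z, Z))))))
  →15  S(S(S(S(add(S(add(SZ, mul(SZ, SSSZ))), add(Z, Z))))))
  →16  S(S(S(S(S(add(add(SZ, mul(SZ, SSSZ)), add(Z, Z)))))))
  →17  S(S(S(S(S(add(S(add(Z, mul(SZ, SSSZ))), add(Z, Z)))))))
  →18  S(S(S(S(S(S(add(add(Z, mul(SZ, SSSZ)), add(Z, Z))))))))
  →19  S(S(S(S(S(S(add(mul(SZ, SSSZ), add(Z, Z))))))))
  →20  S(S(S(S(S(S(add(add(SSSZ, mul(Z, SSSZ)), add(Z, Z))))))))
  →21  S(S(S(S(S(S(add(S(add(SSZ, mul(Z, SSSZ))), add(Z, Z))))))))
  →22  S(S(S(S(S(S(S(add(add(SSZ, mul(Z, SSSZ)), add(Z, Z)))))))))
  →23  S(S(S(S(S(S(S(add(S(add(SZ, mul(Z, SSSZ))), add(Z, Z)))))))))
  →24  S(S(S(S(S(S(S(S(add(add(SZ, mul(Z, SSSZ)), add(Z, Z))))))))))
  →25  S(S(S(S(S(S(S(S(add(S(add(Z, mul(Z, SSSZ))), add(Z, Z))))))))))
  →26  S(S(S(S(S(S(S(S(S(add(add(Z, mul(Z, SSSZ)), add(Z, Z)))))))))))
  →27  S(S(S(S(S(S(S(S(S(add(mul(Z, SSSZ), add(Z, Z)))))))))))
  →28  S(S(S(S(S(S(S(S(S(add(Z, add(Z, Z)))))))))))
  →29  S(S(S(S(S(S(S(S(S(add(Z, Z))))))))))
  →30  S^9(Z)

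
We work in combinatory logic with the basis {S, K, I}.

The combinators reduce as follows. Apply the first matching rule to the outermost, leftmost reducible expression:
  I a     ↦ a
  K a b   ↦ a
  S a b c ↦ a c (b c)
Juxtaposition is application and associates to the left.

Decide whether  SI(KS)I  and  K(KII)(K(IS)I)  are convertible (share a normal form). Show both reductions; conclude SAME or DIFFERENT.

Term A:
  start: SI(KS)I
  [1] II(KSI)
  [2] I(KSI)
  [3] KSI
  [4] S

Term B:
  start: K(KII)(K(IS)I)
  [1] KII
  [2] I

Answer: DIFFERENT — A ⇓ S, B ⇓ I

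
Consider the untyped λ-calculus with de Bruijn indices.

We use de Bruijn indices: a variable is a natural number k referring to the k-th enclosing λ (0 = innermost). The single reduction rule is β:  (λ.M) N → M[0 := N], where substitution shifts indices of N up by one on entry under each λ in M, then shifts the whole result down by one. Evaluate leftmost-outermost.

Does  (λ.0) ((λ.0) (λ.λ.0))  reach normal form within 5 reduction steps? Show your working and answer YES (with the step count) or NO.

Answer: YES — reaches normal form λ.λ.0 in 2 ≤ 5 steps

Derivation:
  start: (λ.0) ((λ.0) (λ.λ.0))
  step 1: (λ.0) (λ.λ.0)
  step 2: λ.λ.0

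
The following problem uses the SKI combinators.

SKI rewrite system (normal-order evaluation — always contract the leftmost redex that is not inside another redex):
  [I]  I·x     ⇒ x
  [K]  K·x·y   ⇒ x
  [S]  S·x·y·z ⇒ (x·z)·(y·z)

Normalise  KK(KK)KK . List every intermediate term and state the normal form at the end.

Answer: normal form = K  (in 2 steps)

Derivation:
  start: KK(KK)KK
  step 1: KKK
  step 2: K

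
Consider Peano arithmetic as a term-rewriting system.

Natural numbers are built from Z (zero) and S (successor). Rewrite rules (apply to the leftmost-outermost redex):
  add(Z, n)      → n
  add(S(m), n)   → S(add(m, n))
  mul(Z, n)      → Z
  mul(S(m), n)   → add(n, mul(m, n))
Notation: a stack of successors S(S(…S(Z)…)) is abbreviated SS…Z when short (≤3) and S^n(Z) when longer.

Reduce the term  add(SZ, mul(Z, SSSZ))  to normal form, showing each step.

  start: add(SZ, mul(Z, SSSZ))
  →1  S(add(Z, mul(Z, SSSZ)))
  →2  S(mul(Z, SSSZ))
  →3  SZ

Answer: normal form = SZ  (in 3 steps)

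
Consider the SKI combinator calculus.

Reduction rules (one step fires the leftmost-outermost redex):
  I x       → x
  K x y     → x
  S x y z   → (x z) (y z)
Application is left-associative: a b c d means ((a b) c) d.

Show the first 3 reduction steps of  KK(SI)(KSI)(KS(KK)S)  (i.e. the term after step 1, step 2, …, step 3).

  start: KK(SI)(KSI)(KS(KK)S)
  [1] K(KSI)(KS(KK)S)
  [2] KSI
  [3] S

Answer: after 3 steps: S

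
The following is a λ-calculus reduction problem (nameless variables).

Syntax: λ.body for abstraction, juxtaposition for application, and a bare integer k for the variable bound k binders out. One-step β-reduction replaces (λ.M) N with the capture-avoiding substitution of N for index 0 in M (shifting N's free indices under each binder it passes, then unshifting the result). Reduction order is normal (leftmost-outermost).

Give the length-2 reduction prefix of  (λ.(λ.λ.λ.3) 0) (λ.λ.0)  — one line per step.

  start: (λ.(λ.λ.λ.3) 0) (λ.λ.0)
  [1] (λ.λ.λ.λ.λ.0) (λ.λ.0)
  [2] λ.λ.λ.λ.0

Answer: after 2 steps: λ.λ.λ.λ.0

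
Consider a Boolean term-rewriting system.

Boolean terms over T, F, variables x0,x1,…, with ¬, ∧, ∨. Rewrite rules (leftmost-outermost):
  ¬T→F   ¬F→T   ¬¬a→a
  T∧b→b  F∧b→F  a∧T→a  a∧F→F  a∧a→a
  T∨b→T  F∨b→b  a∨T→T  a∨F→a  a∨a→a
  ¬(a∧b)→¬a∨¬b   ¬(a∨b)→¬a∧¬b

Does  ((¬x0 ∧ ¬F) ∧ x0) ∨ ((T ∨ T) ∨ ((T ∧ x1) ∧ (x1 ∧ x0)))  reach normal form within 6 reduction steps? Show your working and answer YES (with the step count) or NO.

  start: ((¬x0 ∧ ¬F) ∧ x0) ∨ ((T ∨ T) ∨ ((T ∧ x1) ∧ (x1 ∧ x0)))
  →1  ((¬x0 ∧ T) ∧ x0) ∨ ((T ∨ T) ∨ ((T ∧ x1) ∧ (x1 ∧ x0)))
  →2  (¬x0 ∧ x0) ∨ ((T ∨ T) ∨ ((T ∧ x1) ∧ (x1 ∧ x0)))
  →3  (¬x0 ∧ x0) ∨ (T ∨ ((T ∧ x1) ∧ (x1 ∧ x0)))
  →4  (¬x0 ∧ x0) ∨ T
  →5  T

Answer: YES — reaches normal form T in 5 ≤ 6 steps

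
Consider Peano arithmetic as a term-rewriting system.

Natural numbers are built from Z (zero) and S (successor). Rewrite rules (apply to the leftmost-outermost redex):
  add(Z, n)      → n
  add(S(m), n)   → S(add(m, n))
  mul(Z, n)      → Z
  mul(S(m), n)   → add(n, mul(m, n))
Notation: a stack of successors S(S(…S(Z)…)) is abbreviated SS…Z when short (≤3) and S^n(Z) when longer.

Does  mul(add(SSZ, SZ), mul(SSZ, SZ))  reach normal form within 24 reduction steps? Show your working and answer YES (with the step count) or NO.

Answer: NO — after 24 steps the term is S(S(S(S(mul(add(Z, SZ), mul(SSZ, SZ)))))), not yet normal

Working:
  start: mul(add(SSZ, SZ), mul(SSZ, SZ))
  →1  mul(S(add(SZ, SZ)), mul(SSZ, SZ))
  →2  add(mul(SSZ, SZ), mul(add(SZ, SZ), mul(SSZ, SZ)))
  →3  add(add(SZ, mul(SZ, SZ)), mul(add(SZ, SZ), mul(SSZ, SZ)))
  →4  add(S(add(Z, mul(SZ, SZ))), mul(add(SZ, SZ), mul(SSZ, SZ)))
  →5  S(add(add(Z, mul(SZ, SZ)), mul(add(SZ, SZ), mul(SSZ, SZ))))
  →6  S(add(mul(SZ, SZ), mul(add(SZ, SZ), mul(SSZ, SZ))))
  →7  S(add(add(SZ, mul(Z, SZ)), mul(add(SZ, SZ), mul(SSZ, SZ))))
  →8  S(add(S(add(Z, mul(Z, SZ))), mul(add(SZ, SZ), mul(SSZ, SZ))))
  →9  S(S(add(add(Z, mul(Z, SZ)), mul(add(SZ, SZ), mul(SSZ, SZ)))))
  →10  S(S(add(mul(Z, SZ), mul(add(SZ, SZ), mul(SSZ, SZ)))))
  →11  S(S(add(Z, mul(add(SZ, SZ), mul(SSZ, SZ)))))
  →12  S(S(mul(add(SZ, SZ), mul(SSZ, SZ))))
  →13  S(S(mul(S(add(Z, SZ)), mul(SSZ, SZ))))
  →14  S(S(add(mul(SSZ, SZ), mul(add(Z, SZ), mul(SSZ, SZ)))))
  →15  S(S(add(add(SZ, mul(SZ, SZ)), mul(add(Z, SZ), mul(SSZ, SZ)))))
  →16  S(S(add(S(add(Z, mul(SZ, SZ))), mul(add(Z, SZ), mul(SSZ, SZ)))))
  →17  S(S(S(add(add(Z, mul(SZ, SZ)), mul(add(Z, SZ), mul(SSZ, SZ))))))
  →18  S(S(S(add(mul(SZ, SZ), mul(add(Z, SZ), mul(SSZ, SZ))))))
  →19  S(S(S(add(add(SZ, mul(Z, SZ)), mul(add(Z, SZ), mul(SSZ, SZ))))))
  →20  S(S(S(add(S(add(Z, mul(Z, SZ))), mul(add(Z, SZ), mul(SSZ, SZ))))))
  →21  S(S(S(S(add(add(Z, mul(Z, SZ)), mul(add(Z, SZ), mul(SSZ, SZ)))))))
  →22  S(S(S(S(add(mul(Z, SZ), mul(add(Z, SZ), mul(SSZ, SZ)))))))
  →23  S(S(S(S(add(Z, mul(add(Z, SZ), mul(SSZ, SZ)))))))
  →24  S(S(S(S(mul(add(Z, SZ), mul(SSZ, SZ))))))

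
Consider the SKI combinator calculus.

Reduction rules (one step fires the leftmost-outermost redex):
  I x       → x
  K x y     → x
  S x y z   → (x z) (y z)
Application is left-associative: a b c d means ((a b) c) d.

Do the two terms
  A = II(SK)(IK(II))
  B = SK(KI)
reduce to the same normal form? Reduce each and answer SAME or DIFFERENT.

Answer: SAME — A ⇓ SK(KI), B ⇓ SK(KI)

Working:
Term A:
  start: II(SK)(IK(II))
  →1  I(SK)(IK(II))
  →2  SK(IK(II))
  →3  SK(K(II))
  →4  SK(KI)

Term B:
  start: SK(KI)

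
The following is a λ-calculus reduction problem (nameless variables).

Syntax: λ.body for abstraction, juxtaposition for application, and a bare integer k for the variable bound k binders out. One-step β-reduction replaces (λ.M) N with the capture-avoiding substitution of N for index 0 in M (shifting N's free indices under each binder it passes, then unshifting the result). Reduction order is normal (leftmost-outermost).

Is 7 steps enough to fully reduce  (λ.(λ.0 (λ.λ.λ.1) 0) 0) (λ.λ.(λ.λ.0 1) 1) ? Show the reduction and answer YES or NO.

Answer: YES — reaches normal form λ.0 (λ.λ.λ.1) in 5 ≤ 7 steps

Derivation:
  start: (λ.(λ.0 (λ.λ.λ.1) 0) 0) (λ.λ.(λ.λ.0 1) 1)
  →1  (λ.0 (λ.λ.λ.1) 0) (λ.λ.(λ.λ.0 1) 1)
  →2  (λ.λ.(λ.λ.0 1) 1) (λ.λ.λ.1) (λ.λ.(λ.λ.0 1) 1)
  →3  (λ.(λ.λ.0 1) (λ.λ.λ.1)) (λ.λ.(λ.λ.0 1) 1)
  →4  (λ.λ.0 1) (λ.λ.λ.1)
  →5  λ.0 (λ.λ.λ.1)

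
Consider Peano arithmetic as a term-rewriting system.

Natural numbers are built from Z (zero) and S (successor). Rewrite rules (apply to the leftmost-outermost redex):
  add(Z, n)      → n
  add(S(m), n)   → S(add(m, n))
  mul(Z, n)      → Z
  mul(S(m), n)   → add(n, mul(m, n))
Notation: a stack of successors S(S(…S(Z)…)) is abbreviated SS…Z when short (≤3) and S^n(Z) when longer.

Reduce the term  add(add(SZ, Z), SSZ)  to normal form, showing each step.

Answer: normal form = SSSZ  (in 4 steps)

Working:
  start: add(add(SZ, Z), SSZ)
  [1] add(S(add(Z, Z)), SSZ)
  [2] S(add(add(Z, Z), SSZ))
  [3] S(add(Z, SSZ))
  [4] SSSZ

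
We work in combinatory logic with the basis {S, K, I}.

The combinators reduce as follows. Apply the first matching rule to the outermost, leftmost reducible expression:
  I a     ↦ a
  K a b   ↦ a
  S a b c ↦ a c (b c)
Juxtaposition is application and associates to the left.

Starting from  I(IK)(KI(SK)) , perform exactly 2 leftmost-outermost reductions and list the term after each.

  start: I(IK)(KI(SK))
  step 1: IK(KI(SK))
  step 2: K(KI(SK))

Answer: after 2 steps: K(KI(SK))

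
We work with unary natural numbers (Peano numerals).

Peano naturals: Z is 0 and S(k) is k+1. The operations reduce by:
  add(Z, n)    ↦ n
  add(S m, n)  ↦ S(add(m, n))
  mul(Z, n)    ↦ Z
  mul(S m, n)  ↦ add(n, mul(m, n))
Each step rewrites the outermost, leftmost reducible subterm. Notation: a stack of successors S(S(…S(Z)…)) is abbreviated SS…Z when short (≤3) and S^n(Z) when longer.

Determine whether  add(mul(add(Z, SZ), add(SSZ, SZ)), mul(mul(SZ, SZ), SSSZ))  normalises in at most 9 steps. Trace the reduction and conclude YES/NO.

  start: add(mul(add(Z, SZ), add(SSZ, SZ)), mul(mul(SZ, SZ), SSSZ))
  →1  add(mul(SZ, add(SSZ, SZ)), mul(mul(SZ, SZ), SSSZ))
  →2  add(add(add(SSZ, SZ), mul(Z, add(SSZ, SZ))), mul(mul(SZ, SZ), SSSZ))
  →3  add(add(S(add(SZ, SZ)), mul(Z, add(SSZ, SZ))), mul(mul(SZ, SZ), SSSZ))
  →4  add(S(add(add(SZ, SZ), mul(Z, add(SSZ, SZ)))), mul(mul(SZ, SZ), SSSZ))
  →5  S(add(add(add(SZ, SZ), mul(Z, add(SSZ, SZ))), mul(mul(SZ, SZ), SSSZ)))
  →6  S(add(add(S(add(Z, SZ)), mul(Z, add(SSZ, SZ))), mul(mul(SZ, SZ), SSSZ)))
  →7  S(add(S(add(add(Z, SZ), mul(Z, add(SSZ, SZ)))), mul(mul(SZ, SZ), SSSZ)))
  →8  S(S(add(add(add(Z, SZ), mul(Z, add(SSZ, SZ))), mul(mul(SZ, SZ), SSSZ))))
  →9  S(S(add(add(SZ, mul(Z, add(SSZ, SZ))), mul(mul(SZ, SZ), SSSZ))))

Answer: NO — after 9 steps the term is S(S(add(add(SZ, mul(Z, add(SSZ, SZ))), mul(mul(SZ, SZ), SSSZ)))), not yet normal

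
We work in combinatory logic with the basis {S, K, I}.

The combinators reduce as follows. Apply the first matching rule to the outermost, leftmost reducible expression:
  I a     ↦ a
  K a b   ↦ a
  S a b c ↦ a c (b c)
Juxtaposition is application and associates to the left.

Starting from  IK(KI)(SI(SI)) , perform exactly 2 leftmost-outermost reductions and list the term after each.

Answer: after 2 steps: KI

Working:
  start: IK(KI)(SI(SI))
  →1  K(KI)(SI(SI))
  →2  KI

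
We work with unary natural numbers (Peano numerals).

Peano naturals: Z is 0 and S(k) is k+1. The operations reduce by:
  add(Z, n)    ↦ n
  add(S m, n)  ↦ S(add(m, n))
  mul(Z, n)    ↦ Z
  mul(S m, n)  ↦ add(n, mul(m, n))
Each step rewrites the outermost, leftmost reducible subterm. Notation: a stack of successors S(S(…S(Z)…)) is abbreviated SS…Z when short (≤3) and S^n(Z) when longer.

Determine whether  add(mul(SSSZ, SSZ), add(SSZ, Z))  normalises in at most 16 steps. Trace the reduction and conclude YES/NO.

  start: add(mul(SSSZ, SSZ), add(SSZ, Z))
  →1  add(add(SSZ, mul(SSZ, SSZ)), add(SSZ, Z))
  →2  add(S(add(SZ, mul(SSZ, SSZ))), add(SSZ, Z))
  →3  S(add(add(SZ, mul(SSZ, SSZ)), add(SSZ, Z)))
  →4  S(add(S(add(Z, mul(SSZ, SSZ))), add(SSZ, Z)))
  →5  S(S(add(add(Z, mul(SSZ, SSZ)), add(SSZ, Z))))
  →6  S(S(add(mul(SSZ, SSZ), add(SSZ, Z))))
  →7  S(S(add(add(SSZ, mul(SZ, SSZ)), add(SSZ, Z))))
  →8  S(S(add(S(add(SZ, mul(SZ, SSZ))), add(SSZ, Z))))
  →9  S(S(S(add(add(SZ, mul(SZ, SSZ)), add(SSZ, Z)))))
  →10  S(S(S(add(S(add(Z, mul(SZ, SSZ))), add(SSZ, Z)))))
  →11  S(S(S(S(add(add(Z, mul(SZ, SSZ)), add(SSZ, Z))))))
  →12  S(S(S(S(add(mul(SZ, SSZ), add(SSZ, Z))))))
  →13  S(S(S(S(add(add(SSZ, mul(Z, SSZ)), add(SSZ, Z))))))
  →14  S(S(S(S(add(S(add(SZ, mul(Z, SSZ))), add(SSZ, Z))))))
  →15  S(S(S(S(S(add(add(SZ, mul(Z, SSZ)), add(SSZ, Z)))))))
  →16  S(S(S(S(S(add(S(add(Z, mul(Z, SSZ))), add(SSZ, Z)))))))

Answer: NO — after 16 steps the term is S(S(S(S(S(add(S(add(Z, mul(Z, SSZ))), add(SSZ, Z))))))), not yet normal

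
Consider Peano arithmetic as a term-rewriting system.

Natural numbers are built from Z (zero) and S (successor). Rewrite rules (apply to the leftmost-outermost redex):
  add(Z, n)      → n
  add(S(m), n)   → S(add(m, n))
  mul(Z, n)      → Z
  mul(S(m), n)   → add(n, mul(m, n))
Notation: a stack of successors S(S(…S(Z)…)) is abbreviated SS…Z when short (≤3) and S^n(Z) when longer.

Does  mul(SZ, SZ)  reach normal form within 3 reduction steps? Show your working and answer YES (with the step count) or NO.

Answer: NO — after 3 steps the term is S(mul(Z, SZ)), not yet normal

Derivation:
  start: mul(SZ, SZ)
  step 1: add(SZ, mul(Z, SZ))
  step 2: S(add(Z, mul(Z, SZ)))
  step 3: S(mul(Z, SZ))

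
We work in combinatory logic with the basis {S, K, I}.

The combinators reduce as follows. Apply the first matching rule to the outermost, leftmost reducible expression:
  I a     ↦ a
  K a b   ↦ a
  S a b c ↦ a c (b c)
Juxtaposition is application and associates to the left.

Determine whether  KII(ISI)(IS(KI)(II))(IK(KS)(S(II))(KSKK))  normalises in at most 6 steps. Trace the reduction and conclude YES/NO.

Answer: NO — after 6 steps the term is K(KS)(S(II))(KSKK)(IS(KI)(II)(IK(KS)(S(II))(KSKK))), not yet normal

Working:
  start: KII(ISI)(IS(KI)(II))(IK(KS)(S(II))(KSKK))
  →1  I(ISI)(IS(KI)(II))(IK(KS)(S(II))(KSKK))
  →2  ISI(IS(KI)(II))(IK(KS)(S(II))(KSKK))
  →3  SI(IS(KI)(II))(IK(KS)(S(II))(KSKK))
  →4  I(IK(KS)(S(II))(KSKK))(IS(KI)(II)(IK(KS)(S(II))(KSKK)))
  →5  IK(KS)(S(II))(KSKK)(IS(KI)(II)(IK(KS)(S(II))(KSKK)))
  →6  K(KS)(S(II))(KSKK)(IS(KI)(II)(IK(KS)(S(II))(KSKK)))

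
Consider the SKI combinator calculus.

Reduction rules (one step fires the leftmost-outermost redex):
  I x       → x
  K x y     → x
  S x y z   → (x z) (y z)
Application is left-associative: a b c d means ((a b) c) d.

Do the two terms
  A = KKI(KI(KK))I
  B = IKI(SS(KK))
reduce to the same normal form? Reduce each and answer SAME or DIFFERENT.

Answer: SAME — A ⇓ I, B ⇓ I

Derivation:
Term A:
  start: KKI(KI(KK))I
  →1  K(KI(KK))I
  →2  KI(KK)
  →3  I

Term B:
  start: IKI(SS(KK))
  →1  KI(SS(KK))
  →2  I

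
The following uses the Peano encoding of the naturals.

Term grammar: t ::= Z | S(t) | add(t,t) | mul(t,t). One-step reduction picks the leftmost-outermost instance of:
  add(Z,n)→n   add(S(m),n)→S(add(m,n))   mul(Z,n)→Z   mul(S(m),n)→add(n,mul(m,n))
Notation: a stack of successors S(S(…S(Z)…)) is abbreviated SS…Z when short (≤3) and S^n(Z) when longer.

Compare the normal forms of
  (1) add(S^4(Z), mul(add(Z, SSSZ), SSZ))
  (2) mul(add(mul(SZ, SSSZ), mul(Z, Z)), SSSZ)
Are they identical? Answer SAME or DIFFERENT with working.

Answer: DIFFERENT — A ⇓ S^10(Z), B ⇓ S^9(Z)

Reduction:
Term A:
  start: add(S^4(Z), mul(add(Z, SSSZ), SSZ))
  step 1: S(add(SSSZ, mul(add(Z, SSSZ), SSZ)))
  step 2: S(S(add(SSZ, mul(add(Z, SSSZ), SSZ))))
  step 3: S(S(S(add(SZ, mul(add(Z, SSSZ), SSZ)))))
  step 4: S(S(S(S(add(Z, mul(add(Z, SSSZ), SSZ))))))
  step 5: S(S(S(S(mul(add(Z, SSSZ), SSZ)))))
  step 6: S(S(S(S(mul(SSSZ, SSZ)))))
  step 7: S(S(S(S(add(SSZ, mul(SSZ, SSZ))))))
  step 8: S(S(S(S(S(add(SZ, mul(SSZ, SSZ)))))))
  step 9: S(S(S(S(S(S(add(Z, mul(SSZ, SSZ))))))))
  step 10: S(S(S(S(S(S(mul(SSZ, SSZ)))))))
  step 11: S(S(S(S(S(S(add(SSZ, mul(SZ, SSZ))))))))
  step 12: S(S(S(S(S(S(S(add(SZ, mul(SZ, SSZ)))))))))
  step 13: S(S(S(S(S(S(S(S(add(Z, mul(SZ, SSZ))))))))))
  step 14: S(S(S(S(S(S(S(S(mul(SZ, SSZ)))))))))
  step 15: S(S(S(S(S(S(S(S(add(SSZ, mul(Z, SSZ))))))))))
  step 16: S(S(S(S(S(S(S(S(S(add(SZ, mul(Z, SSZ)))))))))))
  step 17: S(S(S(S(S(S(S(S(S(S(add(Z, mul(Z, SSZ))))))))))))
  step 18: S(S(S(S(S(S(S(S(S(S(mul(Z, SSZ)))))))))))
  step 19: S^10(Z)

Term B:
  start: mul(add(mul(SZ, SSSZ), mul(Z, Z)), SSSZ)
  step 1: mul(add(add(SSSZ, mul(Z, SSSZ)), mul(Z, Z)), SSSZ)
  step 2: mul(add(S(add(SSZ, mul(Z, SSSZ))), mul(Z, Z)), SSSZ)
  step 3: mul(S(add(add(SSZ, mul(Z, SSSZ)), mul(Z, Z))), SSSZ)
  step 4: add(SSSZ, mul(add(add(SSZ, mul(Z, SSSZ)), mul(Z, Z)), SSSZ))
  step 5: S(add(SSZ, mul(add(add(SSZ, mul(Z, SSSZ)), mul(Z, Z)), SSSZ)))
  step 6: S(S(add(SZ, mul(add(add(SSZ, mul(Z, SSSZ)), mul(Z, Z)), SSSZ))))
  step 7: S(S(S(add(Z, mul(add(add(SSZ, mul(Z, SSSZ)), mul(Z, Z)), SSSZ)))))
  step 8: S(S(S(mul(add(add(SSZ, mul(Z, SSSZ)), mul(Z, Z)), SSSZ))))
  step 9: S(S(S(mul(add(S(add(SZ, mul(Z, SSSZ))), mul(Z, Z)), SSSZ))))
  step 10: S(S(S(mul(S(add(add(SZ, mul(Z, SSSZ)), mul(Z, Z))), SSSZ))))
  step 11: S(S(S(add(SSSZ, mul(add(add(SZ, mul(Z, SSSZ)), mul(Z, Z)), SSSZ)))))
  step 12: S(S(S(S(add(SSZ, mul(add(add(SZ, mul(Z, SSSZ)), mul(Z, Z)), SSSZ))))))
  step 13: S(S(S(S(S(add(SZ, mul(add(add(SZ, mul(Z, SSSZ)), mul(Z, Z)), SSSZ)))))))
  step 14: S(S(S(S(S(S(add(Z, mul(add(add(SZ, mul(Z, SSSZ)), mul(Z, Z)), SSSZ))))))))
  step 15: S(S(S(S(S(S(mul(add(add(SZ, mul(Z, SSSZ)), mul(Z, Z)), SSSZ)))))))
  step 16: S(S(S(S(S(S(mul(add(S(add(Z, mul(Z, SSSZ))), mul(Z, Z)), SSSZ)))))))
  step 17: S(S(S(S(S(S(mul(S(add(add(Z, mul(Z, SSSZ)), mul(Z, Z))), SSSZ)))))))
  step 18: S(S(S(S(S(S(add(SSSZ, mul(add(add(Z, mul(Z, SSSZ)), mul(Z, Z)), SSSZ))))))))
  step 19: S(S(S(S(S(S(S(add(SSZ, mul(add(add(Z, mul(Z, SSSZ)), mul(Z, Z)), SSSZ)))))))))
  step 20: S(S(S(S(S(S(S(S(add(SZ, mul(add(add(Z, mul(Z, SSSZ)), mul(Z, Z)), SSSZ))))))))))
  step 21: S(S(S(S(S(S(S(S(S(add(Z, mul(add(add(Z, mul(Z, SSSZ)), mul(Z, Z)), SSSZ)))))))))))
  step 22: S(S(S(S(S(S(S(S(S(mul(add(add(Z, mul(Z, SSSZ)), mul(Z, Z)), SSSZ))))))))))
  step 23: S(S(S(S(S(S(S(S(S(mul(add(mul(Z, SSSZ), mul(Z, Z)), SSSZ))))))))))
  step 24: S(S(S(S(S(S(S(S(S(mul(add(Z, mul(Z, Z)), SSSZ))))))))))
  step 25: S(S(S(S(S(S(S(S(S(mul(mul(Z, Z), SSSZ))))))))))
  step 26: S(S(S(S(S(S(S(S(S(mul(Z, SSSZ))))))))))
  step 27: S^9(Z)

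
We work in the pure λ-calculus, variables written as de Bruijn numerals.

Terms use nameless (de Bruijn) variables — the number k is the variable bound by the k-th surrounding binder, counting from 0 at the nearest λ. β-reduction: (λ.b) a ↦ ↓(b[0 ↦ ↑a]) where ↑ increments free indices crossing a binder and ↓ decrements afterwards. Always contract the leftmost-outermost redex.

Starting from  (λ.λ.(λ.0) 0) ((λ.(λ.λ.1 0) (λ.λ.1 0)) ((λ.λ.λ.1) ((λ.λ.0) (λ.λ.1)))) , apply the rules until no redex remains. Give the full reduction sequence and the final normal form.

Answer: normal form = λ.0  (in 2 steps)

Derivation:
  start: (λ.λ.(λ.0) 0) ((λ.(λ.λ.1 0) (λ.λ.1 0)) ((λ.λ.λ.1) ((λ.λ.0) (λ.λ.1))))
  [1] λ.(λ.0) 0
  [2] λ.0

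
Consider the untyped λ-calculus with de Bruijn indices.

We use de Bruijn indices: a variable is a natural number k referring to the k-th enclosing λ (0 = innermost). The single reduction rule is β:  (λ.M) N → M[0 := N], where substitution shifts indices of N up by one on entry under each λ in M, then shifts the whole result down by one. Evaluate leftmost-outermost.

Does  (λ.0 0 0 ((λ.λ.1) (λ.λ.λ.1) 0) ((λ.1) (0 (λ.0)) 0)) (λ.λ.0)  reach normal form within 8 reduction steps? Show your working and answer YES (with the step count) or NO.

Answer: YES — reaches normal form λ.0 in 7 ≤ 8 steps

Working:
  start: (λ.0 0 0 ((λ.λ.1) (λ.λ.λ.1) 0) ((λ.1) (0 (λ.0)) 0)) (λ.λ.0)
  [1] (λ.λ.0) (λ.λ.0) (λ.λ.0) ((λ.λ.1) (λ.λ.λ.1) (λ.λ.0)) ((λ.λ.λ.0) ((λ.λ.0) (λ.0)) (λ.λ.0))
  [2] (λ.0) (λ.λ.0) ((λ.λ.1) (λ.λ.λ.1) (λ.λ.0)) ((λ.λ.λ.0) ((λ.λ.0) (λ.0)) (λ.λ.0))
  [3] (λ.λ.0) ((λ.λ.1) (λ.λ.λ.1) (λ.λ.0)) ((λ.λ.λ.0) ((λ.λ.0) (λ.0)) (λ.λ.0))
  [4] (λ.0) ((λ.λ.λ.0) ((λ.λ.0) (λ.0)) (λ.λ.0))
  [5] (λ.λ.λ.0) ((λ.λ.0) (λ.0)) (λ.λ.0)
  [6] (λ.λ.0) (λ.λ.0)
  [7] λ.0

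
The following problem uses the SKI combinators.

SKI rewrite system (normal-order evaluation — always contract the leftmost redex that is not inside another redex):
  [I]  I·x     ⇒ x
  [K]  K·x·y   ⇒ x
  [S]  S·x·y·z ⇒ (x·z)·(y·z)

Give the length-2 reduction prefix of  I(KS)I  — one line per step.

  start: I(KS)I
  →1  KSI
  →2  S

Answer: after 2 steps: S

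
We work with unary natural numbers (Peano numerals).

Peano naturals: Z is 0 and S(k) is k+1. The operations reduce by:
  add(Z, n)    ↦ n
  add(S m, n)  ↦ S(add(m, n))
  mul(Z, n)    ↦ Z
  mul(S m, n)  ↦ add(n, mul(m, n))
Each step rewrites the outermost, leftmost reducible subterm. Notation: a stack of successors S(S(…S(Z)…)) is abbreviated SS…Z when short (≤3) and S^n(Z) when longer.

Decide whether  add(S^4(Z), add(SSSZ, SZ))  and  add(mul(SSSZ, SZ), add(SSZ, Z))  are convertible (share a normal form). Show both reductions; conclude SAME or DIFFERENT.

Answer: DIFFERENT — A ⇓ S^8(Z), B ⇓ S^5(Z)

Working:
Term A:
  start: add(S^4(Z), add(SSSZ, SZ))
  →1  S(add(SSSZ, add(SSSZ, SZ)))
  →2  S(S(add(SSZ, add(SSSZ, SZ))))
  →3  S(S(S(add(SZ, add(SSSZ, SZ)))))
  →4  S(S(S(S(add(Z, add(SSSZ, SZ))))))
  →5  S(S(S(S(add(SSSZ, SZ)))))
  →6  S(S(S(S(S(add(SSZ, SZ))))))
  →7  S(S(S(S(S(S(add(SZ, SZ)))))))
  →8  S(S(S(S(S(S(S(add(Z, SZ))))))))
  →9  S^8(Z)

Term B:
  start: add(mul(SSSZ, SZ), add(SSZ, Z))
  →1  add(add(SZ, mul(SSZ, SZ)), add(SSZ, Z))
  →2  add(S(add(Z, mul(SSZ, SZ))), add(SSZ, Z))
  →3  S(add(add(Z, mul(SSZ, SZ)), add(SSZ, Z)))
  →4  S(add(mul(SSZ, SZ), add(SSZ, Z)))
  →5  S(add(add(SZ, mul(SZ, SZ)), add(SSZ, Z)))
  →6  S(add(S(add(Z, mul(SZ, SZ))), add(SSZ, Z)))
  →7  S(S(add(add(Z, mul(SZ, SZ)), add(SSZ, Z))))
  →8  S(S(add(mul(SZ, SZ), add(SSZ, Z))))
  →9  S(S(add(add(SZ, mul(Z, SZ)), add(SSZ, Z))))
  →10  S(S(add(S(add(Z, mul(Z, SZ))), add(SSZ, Z))))
  →11  S(S(S(add(add(Z, mul(Z, SZ)), add(SSZ, Z)))))
  →12  S(S(S(add(mul(Z, SZ), add(SSZ, Z)))))
  →13  S(S(S(add(Z, add(SSZ, Z)))))
  →14  S(S(S(add(SSZ, Z))))
  →15  S(S(S(S(add(SZ, Z)))))
  →16  S(S(S(S(S(add(Z, Z))))))
  →17  S^5(Z)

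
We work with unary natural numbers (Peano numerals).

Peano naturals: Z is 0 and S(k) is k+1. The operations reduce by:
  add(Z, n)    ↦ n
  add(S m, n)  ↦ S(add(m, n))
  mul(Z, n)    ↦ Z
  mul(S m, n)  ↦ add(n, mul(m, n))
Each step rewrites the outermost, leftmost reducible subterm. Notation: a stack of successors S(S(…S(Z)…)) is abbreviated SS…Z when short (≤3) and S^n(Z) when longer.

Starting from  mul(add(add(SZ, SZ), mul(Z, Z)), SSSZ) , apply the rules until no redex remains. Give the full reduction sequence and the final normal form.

Answer: normal form = S^6(Z)  (in 17 steps)

Working:
  start: mul(add(add(SZ, SZ), mul(Z, Z)), SSSZ)
  →1  mul(add(S(add(Z, SZ)), mul(Z, Z)), SSSZ)
  →2  mul(S(add(add(Z, SZ), mul(Z, Z))), SSSZ)
  →3  add(SSSZ, mul(add(add(Z, SZ), mul(Z, Z)), SSSZ))
  →4  S(add(SSZ, mul(add(add(Z, SZ), mul(Z, Z)), SSSZ)))
  →5  S(S(add(SZ, mul(add(add(Z, SZ), mul(Z, Z)), SSSZ))))
  →6  S(S(S(add(Z, mul(add(add(Z, SZ), mul(Z, Z)), SSSZ)))))
  →7  S(S(S(mul(add(add(Z, SZ), mul(Z, Z)), SSSZ))))
  →8  S(S(S(mul(add(SZ, mul(Z, Z)), SSSZ))))
  →9  S(S(S(mul(S(add(Z, mul(Z, Z))), SSSZ))))
  →10  S(S(S(add(SSSZ, mul(add(Z, mul(Z, Z)), SSSZ)))))
  →11  S(S(S(S(add(SSZ, mul(add(Z, mul(Z, Z)), SSSZ))))))
  →12  S(S(S(S(S(add(SZ, mul(add(Z, mul(Z, Z)), SSSZ)))))))
  →13  S(S(S(S(S(S(add(Z, mul(add(Z, mul(Z, Z)), SSSZ))))))))
  →14  S(S(S(S(S(S(mul(add(Z, mul(Z, Z)), SSSZ)))))))
  →15  S(S(S(S(S(S(mul(mul(Z, Z), SSSZ)))))))
  →16  S(S(S(S(S(S(mul(Z, SSSZ)))))))
  →17  S^6(Z)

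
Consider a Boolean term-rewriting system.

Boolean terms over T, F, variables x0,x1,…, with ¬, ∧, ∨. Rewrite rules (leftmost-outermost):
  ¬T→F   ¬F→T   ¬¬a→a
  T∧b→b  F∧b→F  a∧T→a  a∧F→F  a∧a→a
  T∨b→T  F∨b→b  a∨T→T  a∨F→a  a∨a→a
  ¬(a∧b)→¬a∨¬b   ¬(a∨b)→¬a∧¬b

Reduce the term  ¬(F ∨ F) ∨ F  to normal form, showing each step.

  start: ¬(F ∨ F) ∨ F
  step 1: ¬(F ∨ F)
  step 2: ¬F ∧ ¬F
  step 3: ¬F
  step 4: T

Answer: normal form = T  (in 4 steps)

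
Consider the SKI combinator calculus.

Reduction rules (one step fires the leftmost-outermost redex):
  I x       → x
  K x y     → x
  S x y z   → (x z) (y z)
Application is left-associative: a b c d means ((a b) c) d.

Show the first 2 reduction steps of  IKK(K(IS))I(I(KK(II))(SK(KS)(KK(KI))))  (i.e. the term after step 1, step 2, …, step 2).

Answer: after 2 steps: KI(I(KK(II))(SK(KS)(KK(KI))))

Derivation:
  start: IKK(K(IS))I(I(KK(II))(SK(KS)(KK(KI))))
  →1  KK(K(IS))I(I(KK(II))(SK(KS)(KK(KI))))
  →2  KI(I(KK(II))(SK(KS)(KK(KI))))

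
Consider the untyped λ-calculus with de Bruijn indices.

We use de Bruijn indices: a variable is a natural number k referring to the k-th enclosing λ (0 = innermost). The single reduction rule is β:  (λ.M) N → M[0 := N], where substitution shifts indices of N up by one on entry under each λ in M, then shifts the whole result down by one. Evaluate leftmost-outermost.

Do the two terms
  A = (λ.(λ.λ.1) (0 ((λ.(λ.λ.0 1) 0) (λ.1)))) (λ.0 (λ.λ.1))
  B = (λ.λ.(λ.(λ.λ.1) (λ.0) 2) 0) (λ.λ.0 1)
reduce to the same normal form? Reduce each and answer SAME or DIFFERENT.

Term A:
  start: (λ.(λ.λ.1) (0 ((λ.(λ.λ.0 1) 0) (λ.1)))) (λ.0 (λ.λ.1))
  step 1: (λ.λ.1) ((λ.0 (λ.λ.1)) ((λ.(λ.λ.0 1) 0) (λ.λ.0 (λ.λ.1))))
  step 2: λ.(λ.0 (λ.λ.1)) ((λ.(λ.λ.0 1) 0) (λ.λ.0 (λ.λ.1)))
  step 3: λ.(λ.(λ.λ.0 1) 0) (λ.λ.0 (λ.λ.1)) (λ.λ.1)
  step 4: λ.(λ.λ.0 1) (λ.λ.0 (λ.λ.1)) (λ.λ.1)
  step 5: λ.(λ.0 (λ.λ.0 (λ.λ.1))) (λ.λ.1)
  step 6: λ.(λ.λ.1) (λ.λ.0 (λ.λ.1))
  step 7: λ.λ.λ.λ.0 (λ.λ.1)

Term B:
  start: (λ.λ.(λ.(λ.λ.1) (λ.0) 2) 0) (λ.λ.0 1)
  step 1: λ.(λ.(λ.λ.1) (λ.0) (λ.λ.0 1)) 0
  step 2: λ.(λ.λ.1) (λ.0) (λ.λ.0 1)
  step 3: λ.(λ.λ.0) (λ.λ.0 1)
  step 4: λ.λ.0

Answer: DIFFERENT — A ⇓ λ.λ.λ.λ.0 (λ.λ.1), B ⇓ λ.λ.0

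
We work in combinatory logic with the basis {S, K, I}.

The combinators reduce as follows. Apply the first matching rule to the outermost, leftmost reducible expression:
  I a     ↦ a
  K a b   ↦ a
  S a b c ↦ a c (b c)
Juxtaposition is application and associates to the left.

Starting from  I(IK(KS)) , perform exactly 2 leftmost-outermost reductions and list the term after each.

  start: I(IK(KS))
  [1] IK(KS)
  [2] K(KS)

Answer: after 2 steps: K(KS)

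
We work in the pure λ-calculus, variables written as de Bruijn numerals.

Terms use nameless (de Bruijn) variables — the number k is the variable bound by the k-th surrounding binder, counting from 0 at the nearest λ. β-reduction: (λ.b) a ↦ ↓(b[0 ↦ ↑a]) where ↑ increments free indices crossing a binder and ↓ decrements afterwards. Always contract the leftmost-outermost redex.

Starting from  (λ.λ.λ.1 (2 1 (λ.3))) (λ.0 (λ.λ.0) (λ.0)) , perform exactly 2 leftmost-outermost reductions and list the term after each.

  start: (λ.λ.λ.1 (2 1 (λ.3))) (λ.0 (λ.λ.0) (λ.0))
  [1] λ.λ.1 ((λ.0 (λ.λ.0) (λ.0)) 1 (λ.λ.0 (λ.λ.0) (λ.0)))
  [2] λ.λ.1 (1 (λ.λ.0) (λ.0) (λ.λ.0 (λ.λ.0) (λ.0)))

Answer: after 2 steps: λ.λ.1 (1 (λ.λ.0) (λ.0) (λ.λ.0 (λ.λ.0) (λ.0)))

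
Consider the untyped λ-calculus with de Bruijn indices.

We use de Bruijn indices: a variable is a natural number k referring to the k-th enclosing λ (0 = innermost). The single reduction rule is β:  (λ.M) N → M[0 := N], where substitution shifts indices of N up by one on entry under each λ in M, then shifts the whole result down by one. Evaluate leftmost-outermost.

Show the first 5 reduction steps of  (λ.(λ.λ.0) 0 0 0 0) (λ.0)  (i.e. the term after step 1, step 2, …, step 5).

Answer: after 5 steps: λ.0

Working:
  start: (λ.(λ.λ.0) 0 0 0 0) (λ.0)
  step 1: (λ.λ.0) (λ.0) (λ.0) (λ.0) (λ.0)
  step 2: (λ.0) (λ.0) (λ.0) (λ.0)
  step 3: (λ.0) (λ.0) (λ.0)
  step 4: (λ.0) (λ.0)
  step 5: λ.0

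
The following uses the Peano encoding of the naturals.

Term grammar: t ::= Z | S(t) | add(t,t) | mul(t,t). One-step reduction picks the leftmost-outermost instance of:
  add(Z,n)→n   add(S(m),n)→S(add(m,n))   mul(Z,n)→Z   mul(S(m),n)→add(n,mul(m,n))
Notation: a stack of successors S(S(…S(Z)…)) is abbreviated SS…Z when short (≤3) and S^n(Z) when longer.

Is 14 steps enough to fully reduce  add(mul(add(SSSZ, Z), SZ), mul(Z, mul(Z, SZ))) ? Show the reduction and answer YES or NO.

Answer: NO — after 14 steps the term is S(S(S(add(add(Z, mul(add(Z, Z), SZ)), mul(Z, mul(Z, SZ)))))), not yet normal

Derivation:
  start: add(mul(add(SSSZ, Z), SZ), mul(Z, mul(Z, SZ)))
  step 1: add(mul(S(add(SSZ, Z)), SZ), mul(Z, mul(Z, SZ)))
  step 2: add(add(SZ, mul(add(SSZ, Z), SZ)), mul(Z, mul(Z, SZ)))
  step 3: add(S(add(Z, mul(add(SSZ, Z), SZ))), mul(Z, mul(Z, SZ)))
  step 4: S(add(add(Z, mul(add(SSZ, Z), SZ)), mul(Z, mul(Z, SZ))))
  step 5: S(add(mul(add(SSZ, Z), SZ), mul(Z, mul(Z, SZ))))
  step 6: S(add(mul(S(add(SZ, Z)), SZ), mul(Z, mul(Z, SZ))))
  step 7: S(add(add(SZ, mul(add(SZ, Z), SZ)), mul(Z, mul(Z, SZ))))
  step 8: S(add(S(add(Z, mul(add(SZ, Z), SZ))), mul(Z, mul(Z, SZ))))
  step 9: S(S(add(add(Z, mul(add(SZ, Z), SZ)), mul(Z, mul(Z, SZ)))))
  step 10: S(S(add(mul(add(SZ, Z), SZ), mul(Z, mul(Z, SZ)))))
  step 11: S(S(add(mul(S(add(Z, Z)), SZ), mul(Z, mul(Z, SZ)))))
  step 12: S(S(add(add(SZ, mul(add(Z, Z), SZ)), mul(Z, mul(Z, SZ)))))
  step 13: S(S(add(S(add(Z, mul(add(Z, Z), SZ))), mul(Z, mul(Z, SZ)))))
  step 14: S(S(S(add(add(Z, mul(add(Z, Z), SZ)), mul(Z, mul(Z, SZ))))))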